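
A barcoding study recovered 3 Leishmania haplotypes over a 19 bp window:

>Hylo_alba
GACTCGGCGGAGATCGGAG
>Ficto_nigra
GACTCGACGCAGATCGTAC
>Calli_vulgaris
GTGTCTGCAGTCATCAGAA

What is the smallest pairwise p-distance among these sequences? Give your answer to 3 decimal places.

Pairwise Hamming distances:
  Hylo_alba vs Ficto_nigra: 4
  Hylo_alba vs Calli_vulgaris: 8
  Ficto_nigra vs Calli_vulgaris: 11
The smallest is 4 mismatches, between Hylo_alba and Ficto_nigra; p = 4/19 = 0.211.

0.211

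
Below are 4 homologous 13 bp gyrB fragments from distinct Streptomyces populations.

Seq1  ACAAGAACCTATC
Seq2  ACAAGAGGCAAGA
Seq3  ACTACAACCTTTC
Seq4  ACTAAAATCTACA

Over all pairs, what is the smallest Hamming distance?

Pairwise Hamming distances:
  Seq1 vs Seq2: 5
  Seq1 vs Seq3: 3
  Seq1 vs Seq4: 5
  Seq2 vs Seq3: 8
  Seq2 vs Seq4: 6
  Seq3 vs Seq4: 5
The smallest is 3, between Seq1 and Seq3.

3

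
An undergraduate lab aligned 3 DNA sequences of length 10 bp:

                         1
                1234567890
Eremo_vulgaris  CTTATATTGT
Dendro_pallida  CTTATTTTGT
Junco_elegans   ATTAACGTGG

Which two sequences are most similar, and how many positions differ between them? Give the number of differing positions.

1

Pairwise Hamming distances:
  Eremo_vulgaris vs Dendro_pallida: 1
  Eremo_vulgaris vs Junco_elegans: 5
  Dendro_pallida vs Junco_elegans: 5
The smallest is 1, between Eremo_vulgaris and Dendro_pallida.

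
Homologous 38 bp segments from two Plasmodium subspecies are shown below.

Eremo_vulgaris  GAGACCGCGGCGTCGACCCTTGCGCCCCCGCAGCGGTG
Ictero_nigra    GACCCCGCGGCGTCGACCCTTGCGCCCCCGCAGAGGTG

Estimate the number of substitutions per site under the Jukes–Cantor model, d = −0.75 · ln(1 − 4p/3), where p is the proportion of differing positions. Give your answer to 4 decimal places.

Differing sites — 3:G/C; 4:A/C; 34:C/A.
p = 3/38 = 0.078947.
d = −0.75 · ln(1 − (4/3)·0.078947) = −0.75 · ln(0.894737) = −0.75 · (-0.111225) = 0.0834.

0.0834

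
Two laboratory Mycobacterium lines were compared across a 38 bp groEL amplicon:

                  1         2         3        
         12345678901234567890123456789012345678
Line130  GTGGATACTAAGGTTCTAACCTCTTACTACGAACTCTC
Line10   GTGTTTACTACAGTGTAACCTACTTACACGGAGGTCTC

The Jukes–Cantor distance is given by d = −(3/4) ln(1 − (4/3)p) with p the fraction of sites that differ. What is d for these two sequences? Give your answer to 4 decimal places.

Mismatches occur at site 4 (G/T), site 5 (A/T), site 11 (A/C), site 12 (G/A), site 15 (T/G), site 16 (C/T), site 17 (T/A), site 19 (A/C), site 21 (C/T), site 22 (T/A), site 28 (T/A), site 29 (A/C), site 30 (C/G), site 33 (A/G), site 34 (C/G).
p = 15/38 = 0.394737.
d = −0.75 · ln(1 − (4/3)·0.394737) = −0.75 · ln(0.473684) = −0.75 · (-0.747215) = 0.5604.

0.5604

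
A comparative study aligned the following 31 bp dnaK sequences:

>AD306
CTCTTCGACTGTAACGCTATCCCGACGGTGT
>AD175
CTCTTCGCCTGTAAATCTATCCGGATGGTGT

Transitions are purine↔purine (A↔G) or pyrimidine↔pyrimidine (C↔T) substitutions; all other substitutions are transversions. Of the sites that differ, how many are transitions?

Differing sites — 8:A/C (Tv); 15:C/A (Tv); 16:G/T (Tv); 23:C/G (Tv); 26:C/T (Ti).
Of the 5 differences, 1 transition and 4 transversions, so the answer is 1.

1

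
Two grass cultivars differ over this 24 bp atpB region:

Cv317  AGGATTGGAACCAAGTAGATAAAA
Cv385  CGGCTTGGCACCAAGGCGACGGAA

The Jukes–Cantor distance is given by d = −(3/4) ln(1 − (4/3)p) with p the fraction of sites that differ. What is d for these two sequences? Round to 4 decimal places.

0.4408

Mismatches occur at site 1 (A↔C), site 4 (A↔C), site 9 (A↔C), site 16 (T↔G), site 17 (A↔C), site 20 (T↔C), site 21 (A↔G), site 22 (A↔G).
p = 8/24 = 0.333333.
d = −0.75 · ln(1 − (4/3)·0.333333) = −0.75 · ln(0.555556) = −0.75 · (-0.587786) = 0.4408.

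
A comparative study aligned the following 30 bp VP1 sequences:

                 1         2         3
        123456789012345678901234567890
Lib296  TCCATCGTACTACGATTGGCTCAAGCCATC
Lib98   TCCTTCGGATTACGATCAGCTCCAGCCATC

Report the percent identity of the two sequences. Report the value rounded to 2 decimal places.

80.00%

The sequences differ at positions 4 (A/T), 8 (T/G), 10 (C/T), 17 (T/C), 18 (G/A), 23 (A/C).
24 of the 30 sites match, so the percent identity is 24/30 × 100 = 80.00%.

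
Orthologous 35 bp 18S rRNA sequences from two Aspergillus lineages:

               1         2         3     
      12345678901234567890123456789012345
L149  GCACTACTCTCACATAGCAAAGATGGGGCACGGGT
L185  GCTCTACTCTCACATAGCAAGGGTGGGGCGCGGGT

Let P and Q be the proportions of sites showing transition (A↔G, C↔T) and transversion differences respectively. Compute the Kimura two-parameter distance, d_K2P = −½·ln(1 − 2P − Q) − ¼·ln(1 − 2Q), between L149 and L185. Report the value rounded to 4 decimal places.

Differing sites — 3:A/T (Tv); 21:A/G (Ti); 23:A/G (Ti); 30:A/G (Ti).
Of the 4 differences, 3 transitions and 1 transversion over 35 sites: P = 3/35 = 0.085714, Q = 1/35 = 0.028571.
d = −0.5·ln(0.800001) − 0.25·ln(0.942858) = −0.5·(-0.223142) − 0.25·(-0.058840) = 0.1263.

0.1263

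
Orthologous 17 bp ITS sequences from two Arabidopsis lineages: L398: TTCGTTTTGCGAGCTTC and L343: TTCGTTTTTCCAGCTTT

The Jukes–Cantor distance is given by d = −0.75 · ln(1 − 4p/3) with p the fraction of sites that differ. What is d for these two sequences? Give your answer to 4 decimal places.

0.2012

Mismatches occur at site 9 (G/T), site 11 (G/C), site 17 (C/T).
p = 3/17 = 0.176471.
d = −0.75 · ln(1 − (4/3)·0.176471) = −0.75 · ln(0.764705) = −0.75 · (-0.268265) = 0.2012.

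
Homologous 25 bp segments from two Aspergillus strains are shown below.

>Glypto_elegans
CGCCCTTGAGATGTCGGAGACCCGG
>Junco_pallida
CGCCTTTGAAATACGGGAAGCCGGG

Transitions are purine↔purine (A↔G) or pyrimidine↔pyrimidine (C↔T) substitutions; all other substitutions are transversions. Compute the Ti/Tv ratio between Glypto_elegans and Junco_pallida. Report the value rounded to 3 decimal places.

Mismatches occur at site 5 (C/T, transition), site 10 (G/A, transition), site 13 (G/A, transition), site 14 (T/C, transition), site 15 (C/G, transversion), site 19 (G/A, transition), site 20 (A/G, transition), site 23 (C/G, transversion).
Of the 8 differences, 6 transitions and 2 transversions, so Ti/Tv = 6/2 = 3.000.

3.000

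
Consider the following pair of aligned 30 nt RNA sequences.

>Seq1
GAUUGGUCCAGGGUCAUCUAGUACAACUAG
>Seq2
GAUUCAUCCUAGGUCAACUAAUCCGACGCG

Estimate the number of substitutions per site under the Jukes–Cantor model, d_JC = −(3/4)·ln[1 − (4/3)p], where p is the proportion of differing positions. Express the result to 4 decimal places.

0.4408

Mismatches occur at site 5 (G→C), site 6 (G→A), site 10 (A→U), site 11 (G→A), site 17 (U→A), site 21 (G→A), site 23 (A→C), site 25 (A→G), site 28 (U→G), site 29 (A→C).
p = 10/30 = 0.333333.
d = −0.75 · ln(1 − (4/3)·0.333333) = −0.75 · ln(0.555556) = −0.75 · (-0.587786) = 0.4408.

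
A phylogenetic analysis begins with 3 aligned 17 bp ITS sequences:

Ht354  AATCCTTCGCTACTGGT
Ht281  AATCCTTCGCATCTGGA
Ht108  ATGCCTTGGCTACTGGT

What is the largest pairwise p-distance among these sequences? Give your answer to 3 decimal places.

0.353

Pairwise Hamming distances:
  Ht354 vs Ht281: 3
  Ht354 vs Ht108: 3
  Ht281 vs Ht108: 6
The largest is 6 mismatches, between Ht281 and Ht108; p = 6/17 = 0.353.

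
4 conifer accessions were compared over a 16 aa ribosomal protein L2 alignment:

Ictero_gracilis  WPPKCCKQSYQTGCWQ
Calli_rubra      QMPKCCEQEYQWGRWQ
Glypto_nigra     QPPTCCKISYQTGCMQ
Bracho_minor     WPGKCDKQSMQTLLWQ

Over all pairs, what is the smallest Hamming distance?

Pairwise Hamming distances:
  Ictero_gracilis vs Calli_rubra: 6
  Ictero_gracilis vs Glypto_nigra: 4
  Ictero_gracilis vs Bracho_minor: 5
  Calli_rubra vs Glypto_nigra: 8
  Calli_rubra vs Bracho_minor: 10
  Glypto_nigra vs Bracho_minor: 9
The smallest is 4, between Ictero_gracilis and Glypto_nigra.

4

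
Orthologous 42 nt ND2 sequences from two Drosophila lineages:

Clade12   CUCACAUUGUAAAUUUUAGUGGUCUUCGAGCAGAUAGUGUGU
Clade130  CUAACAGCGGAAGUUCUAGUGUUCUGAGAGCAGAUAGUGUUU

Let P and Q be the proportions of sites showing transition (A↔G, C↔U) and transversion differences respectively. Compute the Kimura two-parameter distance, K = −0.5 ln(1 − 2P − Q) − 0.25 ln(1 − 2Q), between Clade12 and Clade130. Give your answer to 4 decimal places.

0.2866

The sequences differ at positions 3 (C/A, transversion), 7 (U/G, transversion), 8 (U/C, transition), 10 (U/G, transversion), 13 (A/G, transition), 16 (U/C, transition), 22 (G/U, transversion), 26 (U/G, transversion), 27 (C/A, transversion), 41 (G/U, transversion).
Of the 10 differences, 3 transitions and 7 transversions over 42 sites: P = 3/42 = 0.071429, Q = 7/42 = 0.166667.
d = −0.5·ln(0.690475) − 0.25·ln(0.666666) = −0.5·(-0.370376) − 0.25·(-0.405466) = 0.2866.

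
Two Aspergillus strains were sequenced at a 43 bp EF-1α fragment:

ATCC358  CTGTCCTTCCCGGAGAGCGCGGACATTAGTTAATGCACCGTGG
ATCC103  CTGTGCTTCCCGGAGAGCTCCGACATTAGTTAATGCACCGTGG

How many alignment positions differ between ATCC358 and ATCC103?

3

Mismatches occur at site 5 (C/G), site 19 (G/T), site 21 (G/C).
That gives 3 mismatches out of 43 aligned sites, so the Hamming distance is 3.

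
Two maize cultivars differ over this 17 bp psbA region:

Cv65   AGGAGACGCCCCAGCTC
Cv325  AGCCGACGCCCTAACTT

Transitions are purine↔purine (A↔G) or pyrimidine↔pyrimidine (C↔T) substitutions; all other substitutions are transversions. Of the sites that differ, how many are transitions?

3

The sequences differ at positions 3 (G/C, transversion), 4 (A/C, transversion), 12 (C/T, transition), 14 (G/A, transition), 17 (C/T, transition).
Of the 5 differences, 3 transitions and 2 transversions, so the answer is 3.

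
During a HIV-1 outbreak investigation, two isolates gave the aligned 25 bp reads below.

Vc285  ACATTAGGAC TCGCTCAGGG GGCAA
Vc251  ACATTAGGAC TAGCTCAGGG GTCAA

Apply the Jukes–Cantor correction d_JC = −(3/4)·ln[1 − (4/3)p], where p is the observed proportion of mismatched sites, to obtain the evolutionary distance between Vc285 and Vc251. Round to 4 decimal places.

Mismatches occur at site 12 (C→A), site 22 (G→T).
p = 2/25 = 0.080000.
d = −0.75 · ln(1 − (4/3)·0.080000) = −0.75 · ln(0.893333) = −0.75 · (-0.112796) = 0.0846.

0.0846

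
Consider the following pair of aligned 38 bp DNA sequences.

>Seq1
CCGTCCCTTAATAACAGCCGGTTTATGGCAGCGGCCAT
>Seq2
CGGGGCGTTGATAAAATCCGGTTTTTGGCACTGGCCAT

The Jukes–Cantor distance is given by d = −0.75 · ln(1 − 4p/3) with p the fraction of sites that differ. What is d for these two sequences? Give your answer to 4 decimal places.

0.3241

The sequences differ at positions 2 (C/G), 4 (T/G), 5 (C/G), 7 (C/G), 10 (A/G), 15 (C/A), 17 (G/T), 25 (A/T), 31 (G/C), 32 (C/T).
p = 10/38 = 0.263158.
d = −0.75 · ln(1 − (4/3)·0.263158) = −0.75 · ln(0.649123) = −0.75 · (-0.432133) = 0.3241.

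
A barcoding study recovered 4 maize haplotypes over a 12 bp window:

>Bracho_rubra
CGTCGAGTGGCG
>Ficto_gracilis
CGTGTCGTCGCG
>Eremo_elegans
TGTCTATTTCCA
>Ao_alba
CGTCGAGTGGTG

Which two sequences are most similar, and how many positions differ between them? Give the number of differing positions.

1

Pairwise Hamming distances:
  Bracho_rubra vs Ficto_gracilis: 4
  Bracho_rubra vs Eremo_elegans: 6
  Bracho_rubra vs Ao_alba: 1
  Ficto_gracilis vs Eremo_elegans: 7
  Ficto_gracilis vs Ao_alba: 5
  Eremo_elegans vs Ao_alba: 7
The smallest is 1, between Bracho_rubra and Ao_alba.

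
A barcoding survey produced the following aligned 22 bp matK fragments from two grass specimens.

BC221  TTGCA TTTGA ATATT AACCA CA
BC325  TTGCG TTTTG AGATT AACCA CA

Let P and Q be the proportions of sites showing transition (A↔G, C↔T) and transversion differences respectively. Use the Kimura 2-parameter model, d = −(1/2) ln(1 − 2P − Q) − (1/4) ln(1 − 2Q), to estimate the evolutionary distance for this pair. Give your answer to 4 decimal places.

Differing sites — 5:A/G (Ti); 9:G/T (Tv); 10:A/G (Ti); 12:T/G (Tv).
Of the 4 differences, 2 transitions and 2 transversions over 22 sites: P = 2/22 = 0.090909, Q = 2/22 = 0.090909.
d = −0.5·ln(0.727273) − 0.25·ln(0.818182) = −0.5·(-0.318453) − 0.25·(-0.200670) = 0.2094.

0.2094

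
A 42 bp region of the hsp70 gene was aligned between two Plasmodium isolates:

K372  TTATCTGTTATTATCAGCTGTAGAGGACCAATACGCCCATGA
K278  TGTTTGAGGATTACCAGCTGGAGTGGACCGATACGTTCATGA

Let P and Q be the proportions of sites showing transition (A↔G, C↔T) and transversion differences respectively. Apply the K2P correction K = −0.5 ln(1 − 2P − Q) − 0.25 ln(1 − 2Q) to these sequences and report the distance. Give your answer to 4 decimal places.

0.4025

The sequences differ at positions 2 (T/G, transversion), 3 (A/T, transversion), 5 (C/T, transition), 6 (T/G, transversion), 7 (G/A, transition), 8 (T/G, transversion), 9 (T/G, transversion), 14 (T/C, transition), 21 (T/G, transversion), 24 (A/T, transversion), 30 (A/G, transition), 36 (C/T, transition), 37 (C/T, transition).
Of the 13 differences, 6 transitions and 7 transversions over 42 sites: P = 6/42 = 0.142857, Q = 7/42 = 0.166667.
d = −0.5·ln(0.547619) − 0.25·ln(0.666666) = −0.5·(-0.602175) − 0.25·(-0.405466) = 0.4025.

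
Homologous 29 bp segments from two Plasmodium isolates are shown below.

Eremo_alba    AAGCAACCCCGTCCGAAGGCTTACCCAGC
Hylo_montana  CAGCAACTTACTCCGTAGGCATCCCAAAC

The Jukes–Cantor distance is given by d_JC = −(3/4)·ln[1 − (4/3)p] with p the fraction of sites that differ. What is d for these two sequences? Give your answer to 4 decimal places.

Mismatches occur at site 1 (A/C), site 8 (C/T), site 9 (C/T), site 10 (C/A), site 11 (G/C), site 16 (A/T), site 21 (T/A), site 23 (A/C), site 26 (C/A), site 28 (G/A).
p = 10/29 = 0.344828.
d = −0.75 · ln(1 − (4/3)·0.344828) = −0.75 · ln(0.540229) = −0.75 · (-0.615762) = 0.4618.

0.4618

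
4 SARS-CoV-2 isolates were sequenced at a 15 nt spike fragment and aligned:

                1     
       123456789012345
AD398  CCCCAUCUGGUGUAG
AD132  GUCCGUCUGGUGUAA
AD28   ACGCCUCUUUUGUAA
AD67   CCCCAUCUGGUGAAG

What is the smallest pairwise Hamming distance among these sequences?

1

Pairwise Hamming distances:
  AD398 vs AD132: 4
  AD398 vs AD28: 6
  AD398 vs AD67: 1
  AD132 vs AD28: 6
  AD132 vs AD67: 5
  AD28 vs AD67: 7
The smallest is 1, between AD398 and AD67.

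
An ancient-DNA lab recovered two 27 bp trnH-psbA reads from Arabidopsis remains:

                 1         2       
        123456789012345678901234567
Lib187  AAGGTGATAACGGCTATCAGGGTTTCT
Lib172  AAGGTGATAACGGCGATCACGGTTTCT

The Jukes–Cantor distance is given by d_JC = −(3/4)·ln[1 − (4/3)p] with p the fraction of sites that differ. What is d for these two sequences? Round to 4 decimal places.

Mismatches occur at site 15 (T→G), site 20 (G→C).
p = 2/27 = 0.074074.
d = −0.75 · ln(1 − (4/3)·0.074074) = −0.75 · ln(0.901235) = −0.75 · (-0.103989) = 0.0780.

0.0780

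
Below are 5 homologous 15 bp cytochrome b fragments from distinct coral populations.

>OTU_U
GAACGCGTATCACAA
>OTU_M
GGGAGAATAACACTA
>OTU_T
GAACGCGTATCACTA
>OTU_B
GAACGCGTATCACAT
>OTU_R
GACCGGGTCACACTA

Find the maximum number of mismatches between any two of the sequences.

8

Pairwise Hamming distances:
  OTU_U vs OTU_M: 7
  OTU_U vs OTU_T: 1
  OTU_U vs OTU_B: 1
  OTU_U vs OTU_R: 5
  OTU_M vs OTU_T: 6
  OTU_M vs OTU_B: 8
  OTU_M vs OTU_R: 6
  OTU_T vs OTU_B: 2
  OTU_T vs OTU_R: 4
  OTU_B vs OTU_R: 6
The largest is 8, between OTU_M and OTU_B.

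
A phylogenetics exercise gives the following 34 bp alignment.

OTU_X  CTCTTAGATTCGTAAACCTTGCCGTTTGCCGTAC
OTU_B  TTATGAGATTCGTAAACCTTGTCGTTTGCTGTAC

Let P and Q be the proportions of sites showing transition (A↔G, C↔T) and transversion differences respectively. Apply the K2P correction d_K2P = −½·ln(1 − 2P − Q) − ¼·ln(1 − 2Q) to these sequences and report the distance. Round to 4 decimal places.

Differing sites — 1:C/T (Ti); 3:C/A (Tv); 5:T/G (Tv); 22:C/T (Ti); 30:C/T (Ti).
Of the 5 differences, 3 transitions and 2 transversions over 34 sites: P = 3/34 = 0.088235, Q = 2/34 = 0.058824.
d = −0.5·ln(0.764706) − 0.25·ln(0.882352) = −0.5·(-0.268264) − 0.25·(-0.125164) = 0.1654.

0.1654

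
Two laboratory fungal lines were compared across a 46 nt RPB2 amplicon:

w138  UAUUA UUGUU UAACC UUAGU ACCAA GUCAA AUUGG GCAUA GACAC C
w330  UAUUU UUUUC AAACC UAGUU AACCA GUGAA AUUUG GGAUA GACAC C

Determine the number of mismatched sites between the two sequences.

Differing sites — 5:A/U; 8:G/U; 10:U/C; 11:U/A; 17:U/A; 18:A/G; 19:G/U; 22:C/A; 24:A/C; 28:C/G; 34:G/U; 37:C/G.
That gives 12 mismatches out of 46 aligned sites, so the Hamming distance is 12.

12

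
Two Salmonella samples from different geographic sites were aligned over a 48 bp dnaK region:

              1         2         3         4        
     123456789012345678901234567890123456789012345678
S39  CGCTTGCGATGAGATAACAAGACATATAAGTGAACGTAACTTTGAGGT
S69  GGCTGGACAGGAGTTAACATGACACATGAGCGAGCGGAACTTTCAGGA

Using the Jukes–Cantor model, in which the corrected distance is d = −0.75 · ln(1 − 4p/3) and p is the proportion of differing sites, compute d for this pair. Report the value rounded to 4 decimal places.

0.3694

Differing sites — 1:C/G; 5:T/G; 7:C/A; 8:G/C; 10:T/G; 14:A/T; 20:A/T; 25:T/C; 28:A/G; 31:T/C; 34:A/G; 37:T/G; 44:G/C; 48:T/A.
p = 14/48 = 0.291667.
d = −0.75 · ln(1 − (4/3)·0.291667) = −0.75 · ln(0.611111) = −0.75 · (-0.492477) = 0.3694.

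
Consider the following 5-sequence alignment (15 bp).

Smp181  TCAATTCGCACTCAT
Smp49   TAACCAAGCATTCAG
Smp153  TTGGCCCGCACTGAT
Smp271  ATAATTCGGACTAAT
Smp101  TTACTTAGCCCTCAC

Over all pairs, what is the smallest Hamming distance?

Pairwise Hamming distances:
  Smp181 vs Smp49: 7
  Smp181 vs Smp153: 6
  Smp181 vs Smp271: 4
  Smp181 vs Smp101: 5
  Smp49 vs Smp153: 8
  Smp49 vs Smp271: 10
  Smp49 vs Smp101: 6
  Smp153 vs Smp271: 7
  Smp153 vs Smp101: 8
  Smp271 vs Smp101: 7
The smallest is 4, between Smp181 and Smp271.

4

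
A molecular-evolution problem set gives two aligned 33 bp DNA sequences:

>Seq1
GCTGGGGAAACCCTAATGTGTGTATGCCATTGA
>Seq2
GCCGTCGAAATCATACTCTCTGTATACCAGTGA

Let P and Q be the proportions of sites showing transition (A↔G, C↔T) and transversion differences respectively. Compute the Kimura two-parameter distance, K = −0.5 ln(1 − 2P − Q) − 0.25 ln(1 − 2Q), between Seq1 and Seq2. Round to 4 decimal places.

0.3884

Differing sites — 3:T/C (Ti); 5:G/T (Tv); 6:G/C (Tv); 11:C/T (Ti); 13:C/A (Tv); 16:A/C (Tv); 18:G/C (Tv); 20:G/C (Tv); 26:G/A (Ti); 30:T/G (Tv).
Of the 10 differences, 3 transitions and 7 transversions over 33 sites: P = 3/33 = 0.090909, Q = 7/33 = 0.212121.
d = −0.5·ln(0.606061) − 0.25·ln(0.575758) = −0.5·(-0.500775) − 0.25·(-0.552068) = 0.3884.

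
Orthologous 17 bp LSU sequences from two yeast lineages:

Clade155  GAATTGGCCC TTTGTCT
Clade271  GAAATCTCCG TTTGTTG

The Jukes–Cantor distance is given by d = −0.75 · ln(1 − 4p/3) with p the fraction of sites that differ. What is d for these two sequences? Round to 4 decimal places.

The sequences differ at positions 4 (T/A), 6 (G/C), 7 (G/T), 10 (C/G), 16 (C/T), 17 (T/G).
p = 6/17 = 0.352941.
d = −0.75 · ln(1 − (4/3)·0.352941) = −0.75 · ln(0.529412) = −0.75 · (-0.635988) = 0.4770.

0.4770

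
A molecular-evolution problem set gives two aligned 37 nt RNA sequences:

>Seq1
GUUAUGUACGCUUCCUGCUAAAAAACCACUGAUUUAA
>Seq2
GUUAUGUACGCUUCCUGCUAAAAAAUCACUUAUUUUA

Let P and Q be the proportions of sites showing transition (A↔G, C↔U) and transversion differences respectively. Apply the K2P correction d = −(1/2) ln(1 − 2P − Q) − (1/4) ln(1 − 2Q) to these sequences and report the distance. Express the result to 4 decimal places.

Differing sites — 26:C/U (Ti); 31:G/U (Tv); 36:A/U (Tv).
Of the 3 differences, 1 transition and 2 transversions over 37 sites: P = 1/37 = 0.027027, Q = 2/37 = 0.054054.
d = −0.5·ln(0.891892) − 0.25·ln(0.891892) = −0.5·(-0.114410) − 0.25·(-0.114410) = 0.0858.

0.0858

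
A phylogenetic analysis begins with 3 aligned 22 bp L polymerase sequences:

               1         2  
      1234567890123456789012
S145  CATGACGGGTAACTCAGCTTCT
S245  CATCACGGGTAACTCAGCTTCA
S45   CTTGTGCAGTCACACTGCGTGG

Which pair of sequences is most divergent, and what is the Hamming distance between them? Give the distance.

12

Pairwise Hamming distances:
  S145 vs S245: 2
  S145 vs S45: 11
  S245 vs S45: 12
The largest is 12, between S245 and S45.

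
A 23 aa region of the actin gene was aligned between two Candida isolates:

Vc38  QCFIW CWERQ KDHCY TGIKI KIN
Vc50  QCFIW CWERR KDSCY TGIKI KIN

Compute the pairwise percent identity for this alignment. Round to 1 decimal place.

91.3%

Mismatches occur at site 10 (Q→R), site 13 (H→S).
21 of the 23 sites match, so the percent identity is 21/23 × 100 = 91.3%.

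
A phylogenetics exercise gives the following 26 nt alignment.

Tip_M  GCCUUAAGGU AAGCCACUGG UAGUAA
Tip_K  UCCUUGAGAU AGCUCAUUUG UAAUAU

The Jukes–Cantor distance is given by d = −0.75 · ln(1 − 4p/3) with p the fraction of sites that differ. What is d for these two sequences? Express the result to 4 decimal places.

0.5393

Differing sites — 1:G/U; 6:A/G; 9:G/A; 12:A/G; 13:G/C; 14:C/U; 17:C/U; 19:G/U; 23:G/A; 26:A/U.
p = 10/26 = 0.384615.
d = −0.75 · ln(1 − (4/3)·0.384615) = −0.75 · ln(0.487180) = −0.75 · (-0.719122) = 0.5393.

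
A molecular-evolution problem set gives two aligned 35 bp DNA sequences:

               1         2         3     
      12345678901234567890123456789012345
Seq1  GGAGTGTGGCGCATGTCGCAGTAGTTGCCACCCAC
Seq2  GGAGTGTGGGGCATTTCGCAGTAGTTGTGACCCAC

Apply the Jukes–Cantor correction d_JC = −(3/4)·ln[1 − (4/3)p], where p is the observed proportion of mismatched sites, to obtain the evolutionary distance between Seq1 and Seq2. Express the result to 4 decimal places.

Differing sites — 10:C/G; 15:G/T; 28:C/T; 29:C/G.
p = 4/35 = 0.114286.
d = −0.75 · ln(1 − (4/3)·0.114286) = −0.75 · ln(0.847619) = −0.75 · (-0.165324) = 0.1240.

0.1240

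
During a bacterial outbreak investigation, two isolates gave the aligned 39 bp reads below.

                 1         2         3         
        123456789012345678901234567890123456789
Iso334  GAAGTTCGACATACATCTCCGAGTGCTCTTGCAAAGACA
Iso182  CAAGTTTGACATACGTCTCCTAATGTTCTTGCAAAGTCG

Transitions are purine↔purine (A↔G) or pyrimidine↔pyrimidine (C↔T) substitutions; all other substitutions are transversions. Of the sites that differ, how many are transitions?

5

The sequences differ at positions 1 (G/C, transversion), 7 (C/T, transition), 15 (A/G, transition), 21 (G/T, transversion), 23 (G/A, transition), 26 (C/T, transition), 37 (A/T, transversion), 39 (A/G, transition).
Of the 8 differences, 5 transitions and 3 transversions, so the answer is 5.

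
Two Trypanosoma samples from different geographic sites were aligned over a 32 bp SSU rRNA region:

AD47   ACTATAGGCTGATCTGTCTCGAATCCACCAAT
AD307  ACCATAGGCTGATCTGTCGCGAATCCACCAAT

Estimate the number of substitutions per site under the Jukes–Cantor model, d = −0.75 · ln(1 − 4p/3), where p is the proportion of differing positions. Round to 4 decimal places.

0.0653

Mismatches occur at site 3 (T→C), site 19 (T→G).
p = 2/32 = 0.062500.
d = −0.75 · ln(1 − (4/3)·0.062500) = −0.75 · ln(0.916667) = −0.75 · (-0.087011) = 0.0653.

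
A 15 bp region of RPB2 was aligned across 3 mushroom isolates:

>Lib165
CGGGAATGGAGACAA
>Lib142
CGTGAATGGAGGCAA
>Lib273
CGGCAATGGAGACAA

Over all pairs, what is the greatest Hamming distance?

3

Pairwise Hamming distances:
  Lib165 vs Lib142: 2
  Lib165 vs Lib273: 1
  Lib142 vs Lib273: 3
The largest is 3, between Lib142 and Lib273.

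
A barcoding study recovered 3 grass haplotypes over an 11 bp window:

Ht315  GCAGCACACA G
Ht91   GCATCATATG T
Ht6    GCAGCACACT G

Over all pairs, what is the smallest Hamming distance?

Pairwise Hamming distances:
  Ht315 vs Ht91: 5
  Ht315 vs Ht6: 1
  Ht91 vs Ht6: 5
The smallest is 1, between Ht315 and Ht6.

1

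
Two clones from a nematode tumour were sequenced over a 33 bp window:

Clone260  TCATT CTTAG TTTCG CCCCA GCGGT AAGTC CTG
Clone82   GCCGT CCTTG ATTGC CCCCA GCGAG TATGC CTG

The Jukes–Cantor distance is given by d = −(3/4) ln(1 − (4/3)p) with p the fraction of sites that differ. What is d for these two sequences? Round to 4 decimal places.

0.5587

Differing sites — 1:T/G; 3:A/C; 4:T/G; 7:T/C; 9:A/T; 11:T/A; 14:C/G; 15:G/C; 24:G/A; 25:T/G; 26:A/T; 28:G/T; 29:T/G.
p = 13/33 = 0.393939.
d = −0.75 · ln(1 − (4/3)·0.393939) = −0.75 · ln(0.474748) = −0.75 · (-0.744971) = 0.5587.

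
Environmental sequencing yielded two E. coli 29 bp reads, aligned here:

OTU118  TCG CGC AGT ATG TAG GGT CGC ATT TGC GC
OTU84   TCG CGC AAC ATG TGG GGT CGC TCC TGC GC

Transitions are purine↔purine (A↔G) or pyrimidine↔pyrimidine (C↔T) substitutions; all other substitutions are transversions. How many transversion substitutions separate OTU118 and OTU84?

1

Mismatches occur at site 8 (G/A, transition), site 9 (T/C, transition), site 14 (A/G, transition), site 22 (A/T, transversion), site 23 (T/C, transition), site 24 (T/C, transition).
Of the 6 differences, 5 transitions and 1 transversion, so the answer is 1.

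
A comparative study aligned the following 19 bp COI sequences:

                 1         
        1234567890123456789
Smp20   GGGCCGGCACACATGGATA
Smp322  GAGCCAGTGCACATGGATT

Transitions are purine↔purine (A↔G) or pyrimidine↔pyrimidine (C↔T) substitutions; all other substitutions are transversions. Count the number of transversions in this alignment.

1

The sequences differ at positions 2 (G/A, transition), 6 (G/A, transition), 8 (C/T, transition), 9 (A/G, transition), 19 (A/T, transversion).
Of the 5 differences, 4 transitions and 1 transversion, so the answer is 1.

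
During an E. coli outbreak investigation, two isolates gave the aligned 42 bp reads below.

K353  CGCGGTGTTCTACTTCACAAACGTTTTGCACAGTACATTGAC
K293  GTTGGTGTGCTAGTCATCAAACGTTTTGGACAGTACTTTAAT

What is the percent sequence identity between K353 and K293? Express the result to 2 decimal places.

71.43%

The sequences differ at positions 1 (C/G), 2 (G/T), 3 (C/T), 9 (T/G), 13 (C/G), 15 (T/C), 16 (C/A), 17 (A/T), 29 (C/G), 37 (A/T), 40 (G/A), 42 (C/T).
30 of the 42 sites match, so the percent identity is 30/42 × 100 = 71.43%.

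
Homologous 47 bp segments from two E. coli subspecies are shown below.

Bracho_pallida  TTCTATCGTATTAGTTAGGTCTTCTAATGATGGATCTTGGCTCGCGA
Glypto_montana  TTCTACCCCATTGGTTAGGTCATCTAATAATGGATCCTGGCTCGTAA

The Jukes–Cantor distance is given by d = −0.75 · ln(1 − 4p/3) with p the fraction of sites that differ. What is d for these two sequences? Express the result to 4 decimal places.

0.2211

Differing sites — 6:T/C; 8:G/C; 9:T/C; 13:A/G; 22:T/A; 29:G/A; 37:T/C; 45:C/T; 46:G/A.
p = 9/47 = 0.191489.
d = −0.75 · ln(1 − (4/3)·0.191489) = −0.75 · ln(0.744681) = −0.75 · (-0.294799) = 0.2211.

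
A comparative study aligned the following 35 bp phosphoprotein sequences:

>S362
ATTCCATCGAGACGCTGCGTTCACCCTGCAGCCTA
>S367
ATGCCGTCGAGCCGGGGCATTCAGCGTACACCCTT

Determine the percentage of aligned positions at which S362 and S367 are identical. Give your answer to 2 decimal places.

68.57%

The sequences differ at positions 3 (T/G), 6 (A/G), 12 (A/C), 15 (C/G), 16 (T/G), 19 (G/A), 24 (C/G), 26 (C/G), 28 (G/A), 31 (G/C), 35 (A/T).
24 of the 35 sites match, so the percent identity is 24/35 × 100 = 68.57%.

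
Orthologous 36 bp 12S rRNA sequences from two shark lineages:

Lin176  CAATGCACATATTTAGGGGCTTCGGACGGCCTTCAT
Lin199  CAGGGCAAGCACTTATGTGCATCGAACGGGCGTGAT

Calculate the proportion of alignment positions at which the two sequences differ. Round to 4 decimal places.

0.3611

Differing sites — 3:A/G; 4:T/G; 8:C/A; 9:A/G; 10:T/C; 12:T/C; 16:G/T; 18:G/T; 21:T/A; 25:G/A; 30:C/G; 32:T/G; 34:C/G.
There are 13 differences over 36 sites, so p = 13/36 = 0.3611.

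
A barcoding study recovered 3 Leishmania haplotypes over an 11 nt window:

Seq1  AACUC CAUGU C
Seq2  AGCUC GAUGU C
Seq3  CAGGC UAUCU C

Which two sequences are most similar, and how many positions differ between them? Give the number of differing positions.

Pairwise Hamming distances:
  Seq1 vs Seq2: 2
  Seq1 vs Seq3: 5
  Seq2 vs Seq3: 6
The smallest is 2, between Seq1 and Seq2.

2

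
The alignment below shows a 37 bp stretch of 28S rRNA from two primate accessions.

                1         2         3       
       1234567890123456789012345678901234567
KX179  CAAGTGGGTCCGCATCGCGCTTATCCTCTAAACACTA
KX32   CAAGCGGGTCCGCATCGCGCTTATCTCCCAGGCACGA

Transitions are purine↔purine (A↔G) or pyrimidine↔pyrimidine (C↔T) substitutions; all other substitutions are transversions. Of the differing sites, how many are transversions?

Mismatches occur at site 5 (T↔C, transition), site 26 (C↔T, transition), site 27 (T↔C, transition), site 29 (T↔C, transition), site 31 (A↔G, transition), site 32 (A↔G, transition), site 36 (T↔G, transversion).
Of the 7 differences, 6 transitions and 1 transversion, so the answer is 1.

1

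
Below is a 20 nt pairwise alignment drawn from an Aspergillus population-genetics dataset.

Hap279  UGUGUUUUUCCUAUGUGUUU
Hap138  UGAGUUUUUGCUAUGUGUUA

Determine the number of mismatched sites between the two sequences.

3

Differing sites — 3:U/A; 10:C/G; 20:U/A.
That gives 3 mismatches out of 20 aligned sites, so the Hamming distance is 3.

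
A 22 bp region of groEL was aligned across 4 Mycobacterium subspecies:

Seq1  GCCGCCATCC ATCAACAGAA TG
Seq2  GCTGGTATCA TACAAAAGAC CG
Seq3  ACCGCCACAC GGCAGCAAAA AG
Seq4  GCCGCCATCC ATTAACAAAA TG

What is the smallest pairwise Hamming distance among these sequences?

2

Pairwise Hamming distances:
  Seq1 vs Seq2: 9
  Seq1 vs Seq3: 8
  Seq1 vs Seq4: 2
  Seq2 vs Seq3: 14
  Seq2 vs Seq4: 11
  Seq3 vs Seq4: 8
The smallest is 2, between Seq1 and Seq4.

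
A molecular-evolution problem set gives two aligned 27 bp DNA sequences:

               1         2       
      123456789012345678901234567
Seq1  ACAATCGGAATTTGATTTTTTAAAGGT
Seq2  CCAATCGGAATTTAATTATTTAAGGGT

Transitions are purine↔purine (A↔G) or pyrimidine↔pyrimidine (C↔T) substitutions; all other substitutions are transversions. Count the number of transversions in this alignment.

2

Differing sites — 1:A/C (Tv); 14:G/A (Ti); 18:T/A (Tv); 24:A/G (Ti).
Of the 4 differences, 2 transitions and 2 transversions, so the answer is 2.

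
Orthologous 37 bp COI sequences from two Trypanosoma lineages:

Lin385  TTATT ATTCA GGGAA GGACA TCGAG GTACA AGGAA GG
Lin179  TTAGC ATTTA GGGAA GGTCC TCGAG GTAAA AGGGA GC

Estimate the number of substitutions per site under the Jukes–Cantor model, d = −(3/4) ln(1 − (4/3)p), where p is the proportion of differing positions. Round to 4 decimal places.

0.2551

Differing sites — 4:T/G; 5:T/C; 9:C/T; 18:A/T; 20:A/C; 29:C/A; 34:A/G; 37:G/C.
p = 8/37 = 0.216216.
d = −0.75 · ln(1 − (4/3)·0.216216) = −0.75 · ln(0.711712) = −0.75 · (-0.340082) = 0.2551.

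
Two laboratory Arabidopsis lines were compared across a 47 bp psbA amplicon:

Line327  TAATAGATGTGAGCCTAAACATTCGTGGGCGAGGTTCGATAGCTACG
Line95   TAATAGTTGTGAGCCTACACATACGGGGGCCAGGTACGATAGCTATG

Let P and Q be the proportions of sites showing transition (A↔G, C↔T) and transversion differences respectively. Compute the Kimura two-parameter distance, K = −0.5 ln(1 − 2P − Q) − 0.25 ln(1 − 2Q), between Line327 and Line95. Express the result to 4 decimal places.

0.1670

Mismatches occur at site 7 (A→T, transversion), site 18 (A→C, transversion), site 23 (T→A, transversion), site 26 (T→G, transversion), site 31 (G→C, transversion), site 36 (T→A, transversion), site 46 (C→T, transition).
Of the 7 differences, 1 transition and 6 transversions over 47 sites: P = 1/47 = 0.021277, Q = 6/47 = 0.127660.
d = −0.5·ln(0.829786) − 0.25·ln(0.744680) = −0.5·(-0.186587) − 0.25·(-0.294801) = 0.1670.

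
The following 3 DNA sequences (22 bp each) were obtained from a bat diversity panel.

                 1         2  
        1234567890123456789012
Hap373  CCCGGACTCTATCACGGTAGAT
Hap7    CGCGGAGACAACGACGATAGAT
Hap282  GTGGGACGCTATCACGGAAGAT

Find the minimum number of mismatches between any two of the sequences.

5

Pairwise Hamming distances:
  Hap373 vs Hap7: 7
  Hap373 vs Hap282: 5
  Hap7 vs Hap282: 10
The smallest is 5, between Hap373 and Hap282.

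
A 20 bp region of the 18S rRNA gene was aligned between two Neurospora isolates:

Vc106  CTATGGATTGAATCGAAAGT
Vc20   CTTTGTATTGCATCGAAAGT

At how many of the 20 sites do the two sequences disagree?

3

Differing sites — 3:A/T; 6:G/T; 11:A/C.
That gives 3 mismatches out of 20 aligned sites, so the Hamming distance is 3.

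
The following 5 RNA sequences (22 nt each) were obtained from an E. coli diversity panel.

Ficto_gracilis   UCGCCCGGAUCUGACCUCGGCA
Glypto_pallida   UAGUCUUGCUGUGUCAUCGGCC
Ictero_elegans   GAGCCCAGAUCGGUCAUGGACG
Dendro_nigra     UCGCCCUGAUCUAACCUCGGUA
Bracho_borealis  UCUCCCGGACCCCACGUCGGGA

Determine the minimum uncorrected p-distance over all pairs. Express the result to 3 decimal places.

Pairwise Hamming distances:
  Ficto_gracilis vs Glypto_pallida: 9
  Ficto_gracilis vs Ictero_elegans: 9
  Ficto_gracilis vs Dendro_nigra: 3
  Ficto_gracilis vs Bracho_borealis: 6
  Glypto_pallida vs Ictero_elegans: 10
  Glypto_pallida vs Dendro_nigra: 10
  Glypto_pallida vs Bracho_borealis: 14
  Ictero_elegans vs Dendro_nigra: 11
  Ictero_elegans vs Bracho_borealis: 13
  Dendro_nigra vs Bracho_borealis: 7
The smallest is 3 mismatches, between Ficto_gracilis and Dendro_nigra; p = 3/22 = 0.136.

0.136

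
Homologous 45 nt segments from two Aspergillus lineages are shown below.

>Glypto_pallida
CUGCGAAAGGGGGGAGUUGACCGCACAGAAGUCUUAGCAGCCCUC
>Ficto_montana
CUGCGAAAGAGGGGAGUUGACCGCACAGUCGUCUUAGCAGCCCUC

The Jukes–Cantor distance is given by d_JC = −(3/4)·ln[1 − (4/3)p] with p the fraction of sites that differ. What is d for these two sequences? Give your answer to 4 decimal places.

0.0698

The sequences differ at positions 10 (G/A), 29 (A/U), 30 (A/C).
p = 3/45 = 0.066667.
d = −0.75 · ln(1 − (4/3)·0.066667) = −0.75 · ln(0.911111) = −0.75 · (-0.093091) = 0.0698.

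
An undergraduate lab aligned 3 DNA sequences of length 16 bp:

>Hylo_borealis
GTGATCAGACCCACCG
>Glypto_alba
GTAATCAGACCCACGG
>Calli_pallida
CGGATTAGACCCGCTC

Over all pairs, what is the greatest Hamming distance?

Pairwise Hamming distances:
  Hylo_borealis vs Glypto_alba: 2
  Hylo_borealis vs Calli_pallida: 6
  Glypto_alba vs Calli_pallida: 7
The largest is 7, between Glypto_alba and Calli_pallida.

7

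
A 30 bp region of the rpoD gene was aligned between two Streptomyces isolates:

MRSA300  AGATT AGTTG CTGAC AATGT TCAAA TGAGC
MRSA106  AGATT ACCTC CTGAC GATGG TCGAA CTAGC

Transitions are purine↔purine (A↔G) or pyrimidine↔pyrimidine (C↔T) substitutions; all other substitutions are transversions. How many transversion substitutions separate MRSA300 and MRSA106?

4

Mismatches occur at site 7 (G↔C, transversion), site 8 (T↔C, transition), site 10 (G↔C, transversion), site 16 (A↔G, transition), site 20 (T↔G, transversion), site 23 (A↔G, transition), site 26 (T↔C, transition), site 27 (G↔T, transversion).
Of the 8 differences, 4 transitions and 4 transversions, so the answer is 4.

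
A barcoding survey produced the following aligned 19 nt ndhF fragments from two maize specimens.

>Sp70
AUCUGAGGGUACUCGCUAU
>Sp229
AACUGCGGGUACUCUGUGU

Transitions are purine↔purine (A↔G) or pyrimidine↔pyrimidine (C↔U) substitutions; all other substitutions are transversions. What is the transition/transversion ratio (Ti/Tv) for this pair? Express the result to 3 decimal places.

0.250

Mismatches occur at site 2 (U→A, transversion), site 6 (A→C, transversion), site 15 (G→U, transversion), site 16 (C→G, transversion), site 18 (A→G, transition).
Of the 5 differences, 1 transition and 4 transversions, so Ti/Tv = 1/4 = 0.250.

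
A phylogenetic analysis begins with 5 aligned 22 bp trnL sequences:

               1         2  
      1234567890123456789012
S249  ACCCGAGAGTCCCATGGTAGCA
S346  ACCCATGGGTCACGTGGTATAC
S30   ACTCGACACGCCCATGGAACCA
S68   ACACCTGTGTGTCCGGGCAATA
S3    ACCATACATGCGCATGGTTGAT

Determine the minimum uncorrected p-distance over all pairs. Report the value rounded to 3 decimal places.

Pairwise Hamming distances:
  S249 vs S346: 8
  S249 vs S30: 6
  S249 vs S68: 11
  S249 vs S3: 9
  S346 vs S30: 13
  S346 vs S68: 11
  S346 vs S3: 12
  S30 vs S68: 14
  S30 vs S3: 10
  S68 vs S3: 17
The smallest is 6 mismatches, between S249 and S30; p = 6/22 = 0.273.

0.273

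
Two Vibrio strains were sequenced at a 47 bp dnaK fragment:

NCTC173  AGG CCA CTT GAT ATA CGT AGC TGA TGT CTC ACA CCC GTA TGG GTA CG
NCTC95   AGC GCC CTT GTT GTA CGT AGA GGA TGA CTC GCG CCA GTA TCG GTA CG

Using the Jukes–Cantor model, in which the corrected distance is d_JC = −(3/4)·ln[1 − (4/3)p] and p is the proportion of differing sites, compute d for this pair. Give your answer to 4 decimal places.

0.3121

The sequences differ at positions 3 (G/C), 4 (C/G), 6 (A/C), 11 (A/T), 13 (A/G), 21 (C/A), 22 (T/G), 27 (T/A), 31 (A/G), 33 (A/G), 36 (C/A), 41 (G/C).
p = 12/47 = 0.255319.
d = −0.75 · ln(1 − (4/3)·0.255319) = −0.75 · ln(0.659575) = −0.75 · (-0.416160) = 0.3121.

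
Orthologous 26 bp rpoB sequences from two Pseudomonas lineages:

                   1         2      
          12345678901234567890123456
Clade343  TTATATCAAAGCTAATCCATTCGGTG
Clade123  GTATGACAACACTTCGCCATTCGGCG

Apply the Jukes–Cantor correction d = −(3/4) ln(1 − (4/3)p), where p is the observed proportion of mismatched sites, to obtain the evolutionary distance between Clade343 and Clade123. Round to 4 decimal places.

Differing sites — 1:T/G; 5:A/G; 6:T/A; 10:A/C; 11:G/A; 14:A/T; 15:A/C; 16:T/G; 25:T/C.
p = 9/26 = 0.346154.
d = −0.75 · ln(1 − (4/3)·0.346154) = −0.75 · ln(0.538461) = −0.75 · (-0.619040) = 0.4643.

0.4643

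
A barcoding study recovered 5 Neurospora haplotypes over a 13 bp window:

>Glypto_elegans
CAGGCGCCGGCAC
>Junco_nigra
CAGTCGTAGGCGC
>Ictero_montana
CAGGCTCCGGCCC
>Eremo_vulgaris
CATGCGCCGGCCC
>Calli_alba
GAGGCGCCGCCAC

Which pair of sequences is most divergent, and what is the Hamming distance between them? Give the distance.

6

Pairwise Hamming distances:
  Glypto_elegans vs Junco_nigra: 4
  Glypto_elegans vs Ictero_montana: 2
  Glypto_elegans vs Eremo_vulgaris: 2
  Glypto_elegans vs Calli_alba: 2
  Junco_nigra vs Ictero_montana: 5
  Junco_nigra vs Eremo_vulgaris: 5
  Junco_nigra vs Calli_alba: 6
  Ictero_montana vs Eremo_vulgaris: 2
  Ictero_montana vs Calli_alba: 4
  Eremo_vulgaris vs Calli_alba: 4
The largest is 6, between Junco_nigra and Calli_alba.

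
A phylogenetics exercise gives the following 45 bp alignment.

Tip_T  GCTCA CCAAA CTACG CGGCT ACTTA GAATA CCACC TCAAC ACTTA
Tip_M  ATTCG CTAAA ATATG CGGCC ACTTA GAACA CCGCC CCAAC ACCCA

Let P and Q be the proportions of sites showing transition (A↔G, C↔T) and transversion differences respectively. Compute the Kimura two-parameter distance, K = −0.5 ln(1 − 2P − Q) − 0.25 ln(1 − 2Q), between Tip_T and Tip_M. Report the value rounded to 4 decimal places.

Mismatches occur at site 1 (G/A, transition), site 2 (C/T, transition), site 5 (A/G, transition), site 7 (C/T, transition), site 11 (C/A, transversion), site 14 (C/T, transition), site 20 (T/C, transition), site 29 (T/C, transition), site 33 (A/G, transition), site 36 (T/C, transition), site 43 (T/C, transition), site 44 (T/C, transition).
Of the 12 differences, 11 transitions and 1 transversion over 45 sites: P = 11/45 = 0.244444, Q = 1/45 = 0.022222.
d = −0.5·ln(0.488890) − 0.25·ln(0.955556) = −0.5·(-0.715618) − 0.25·(-0.045462) = 0.3692.

0.3692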